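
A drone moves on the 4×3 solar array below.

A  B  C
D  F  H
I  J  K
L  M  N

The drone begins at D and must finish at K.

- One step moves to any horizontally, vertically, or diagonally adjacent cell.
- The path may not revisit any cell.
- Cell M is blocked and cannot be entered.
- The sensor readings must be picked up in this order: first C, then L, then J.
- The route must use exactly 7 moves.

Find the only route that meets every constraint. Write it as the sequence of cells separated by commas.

D, B, C, F, I, L, J, K

The waypoints must appear in the order C, L, J, with no cell reused.
Route from D: up-right to B, right to C, 2× down-left (reaching I), down to L, up-right to J, right to K — 7 moves in all.
Check: order respected (C at step 2, L at step 5, J at step 6); 7 moves as required.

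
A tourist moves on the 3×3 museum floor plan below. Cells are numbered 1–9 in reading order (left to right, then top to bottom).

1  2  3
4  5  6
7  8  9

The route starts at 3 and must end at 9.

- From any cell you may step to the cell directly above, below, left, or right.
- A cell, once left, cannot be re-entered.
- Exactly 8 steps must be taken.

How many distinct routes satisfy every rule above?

2

Need simple routes of exactly 8 moves from 3 to 9 (Manhattan distance 2, so 3 moves are spent on a detour and 3 undoing it).
Enumerating: 3 6 5 2 1 4 7 8 9 | 3 2 1 4 7 8 5 6 9.
That gives 2 routes.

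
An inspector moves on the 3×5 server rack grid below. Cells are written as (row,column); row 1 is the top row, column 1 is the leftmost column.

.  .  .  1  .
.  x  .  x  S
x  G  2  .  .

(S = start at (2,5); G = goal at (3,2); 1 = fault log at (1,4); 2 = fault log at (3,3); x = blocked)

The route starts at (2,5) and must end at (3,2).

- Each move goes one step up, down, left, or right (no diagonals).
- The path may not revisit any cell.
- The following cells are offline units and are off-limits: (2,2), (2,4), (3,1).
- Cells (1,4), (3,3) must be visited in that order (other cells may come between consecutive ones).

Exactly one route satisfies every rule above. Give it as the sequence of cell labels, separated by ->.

(2,5) -> (1,5) -> (1,4) -> (1,3) -> (2,3) -> (3,3) -> (3,2)

The waypoints must appear in the order (1,4), (3,3), with no cell reused.
Route from (2,5): up to (1,5), 2× left (reaching (1,3)), 2× down (reaching (3,3)), left to (3,2) — 6 moves in all.
Check: order respected (1 at step 2, 2 at step 5).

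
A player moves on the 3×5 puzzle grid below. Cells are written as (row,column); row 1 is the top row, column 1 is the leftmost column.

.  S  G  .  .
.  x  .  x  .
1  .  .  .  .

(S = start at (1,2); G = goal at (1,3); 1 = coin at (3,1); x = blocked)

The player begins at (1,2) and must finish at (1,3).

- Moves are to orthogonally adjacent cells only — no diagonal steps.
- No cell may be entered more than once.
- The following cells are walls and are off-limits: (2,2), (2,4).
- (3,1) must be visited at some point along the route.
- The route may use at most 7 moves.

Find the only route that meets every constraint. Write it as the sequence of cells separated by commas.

(1,2), (1,1), (2,1), (3,1), (3,2), (3,3), (2,3), (1,3)

The budget equals the shortest possible length, so every move has to be on a shortest route through the required cells.
Route from (1,2): left 1 to (1,1), down 2 to (3,1), right 2 to (3,3), up 2 to (1,3) — 7 moves in all.
Check: all required cells visited; 7 ≤ 7 moves.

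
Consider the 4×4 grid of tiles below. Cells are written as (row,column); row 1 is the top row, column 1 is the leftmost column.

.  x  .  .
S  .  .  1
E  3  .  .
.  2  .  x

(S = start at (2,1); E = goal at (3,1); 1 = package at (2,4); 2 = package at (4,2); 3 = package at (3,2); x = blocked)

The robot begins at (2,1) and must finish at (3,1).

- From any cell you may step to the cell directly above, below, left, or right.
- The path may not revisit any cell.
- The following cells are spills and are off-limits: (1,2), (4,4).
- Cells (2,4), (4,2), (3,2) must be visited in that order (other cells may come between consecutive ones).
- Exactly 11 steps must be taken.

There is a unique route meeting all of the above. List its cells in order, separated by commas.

(2,1), (2,2), (2,3), (1,3), (1,4), (2,4), (3,4), (3,3), (4,3), (4,2), (3,2), (3,1)

The waypoints must appear in the order (2,4), (4,2), (3,2), with no cell reused.
Route from (2,1): right 2 to (2,3), up 1 to (1,3), right 1 to (1,4), down 2 to (3,4), left 1 to (3,3), down 1 to (4,3), left 1 to (4,2), up 1 to (3,2), left 1 to (3,1) — 11 moves in all.
Check: order respected (1 at step 5, 2 at step 9, 3 at step 10); 11 moves as required.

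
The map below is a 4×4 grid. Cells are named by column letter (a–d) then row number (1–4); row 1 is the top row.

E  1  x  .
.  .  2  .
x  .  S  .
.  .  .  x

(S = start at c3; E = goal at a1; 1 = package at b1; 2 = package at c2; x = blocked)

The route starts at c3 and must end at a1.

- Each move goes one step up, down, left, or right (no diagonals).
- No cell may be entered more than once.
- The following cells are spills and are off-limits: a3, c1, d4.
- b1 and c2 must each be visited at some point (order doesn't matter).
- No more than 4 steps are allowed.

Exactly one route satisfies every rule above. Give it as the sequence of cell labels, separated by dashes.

c3 - c2 - b2 - b1 - a1

The 4-move cap with required stops at b1, c2 leaves no slack for detours.
Route from c3: up 1 to c2, left 1 to b2, up 1 to b1, left 1 to a1 — 4 moves in all.
Check: all required cells visited; 4 ≤ 4 moves.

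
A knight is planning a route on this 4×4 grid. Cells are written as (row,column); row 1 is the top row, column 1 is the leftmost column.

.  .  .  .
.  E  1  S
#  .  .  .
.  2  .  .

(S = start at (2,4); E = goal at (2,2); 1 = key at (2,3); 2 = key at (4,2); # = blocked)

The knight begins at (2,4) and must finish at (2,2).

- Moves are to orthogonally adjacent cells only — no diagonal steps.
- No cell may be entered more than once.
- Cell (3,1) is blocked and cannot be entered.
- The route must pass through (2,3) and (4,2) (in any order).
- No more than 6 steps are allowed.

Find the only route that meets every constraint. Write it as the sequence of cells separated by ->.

The budget equals the shortest possible length, so every move has to be on a shortest route through the required cells.
Route from (2,4): left to (2,3), 2× down (reaching (4,3)), left to (4,2), 2× up (reaching (2,2)) — 6 moves in all.
Check: all required cells visited; 6 ≤ 6 moves.

(2,4) -> (2,3) -> (3,3) -> (4,3) -> (4,2) -> (3,2) -> (2,2)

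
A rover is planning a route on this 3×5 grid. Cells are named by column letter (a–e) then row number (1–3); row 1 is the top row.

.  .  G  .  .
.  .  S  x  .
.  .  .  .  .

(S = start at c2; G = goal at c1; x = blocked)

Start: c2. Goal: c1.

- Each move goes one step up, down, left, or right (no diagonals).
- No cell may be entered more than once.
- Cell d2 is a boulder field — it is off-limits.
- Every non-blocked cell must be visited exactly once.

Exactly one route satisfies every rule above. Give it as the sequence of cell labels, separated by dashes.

c2 - b2 - b1 - a1 - a2 - a3 - b3 - c3 - d3 - e3 - e2 - e1 - d1 - c1

Need to visit all 14 open cells exactly once, starting at c2 and ending at c1.
Route from c2: left to b2, up to b1, left to a1, 2× down (reaching a3), 4× right (reaching e3), 2× up (reaching e1), 2× left (reaching c1) — 13 moves in all.
Check: all 14 open cells covered.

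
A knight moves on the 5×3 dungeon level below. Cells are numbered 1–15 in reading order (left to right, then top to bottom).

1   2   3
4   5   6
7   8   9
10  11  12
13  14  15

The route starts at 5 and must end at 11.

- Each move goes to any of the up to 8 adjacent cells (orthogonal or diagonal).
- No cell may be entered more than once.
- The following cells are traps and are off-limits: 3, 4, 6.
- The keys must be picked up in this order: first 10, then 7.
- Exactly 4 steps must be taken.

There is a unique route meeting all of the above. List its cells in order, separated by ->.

5 -> 8 -> 10 -> 7 -> 11

The waypoints must appear in the order 10, 7, with no cell reused.
Route from 5: down to 8, down-left to 10, up to 7, down-right to 11 — 4 moves in all.
Check: order respected (10 at step 2, 7 at step 3); 4 moves as required.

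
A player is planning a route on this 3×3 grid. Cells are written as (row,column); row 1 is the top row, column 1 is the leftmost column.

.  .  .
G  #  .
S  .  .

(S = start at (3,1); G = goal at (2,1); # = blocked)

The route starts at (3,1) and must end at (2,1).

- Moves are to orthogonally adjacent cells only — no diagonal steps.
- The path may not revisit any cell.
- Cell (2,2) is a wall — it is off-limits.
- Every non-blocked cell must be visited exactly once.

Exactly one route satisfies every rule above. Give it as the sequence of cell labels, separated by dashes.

Need to visit all 8 open cells exactly once, starting at (3,1) and ending at (2,1).
Cell (3,2) has only two open neighbours ((3,1) and (3,3)), so the path must pass straight through it: one of those is the cell it's entered from and the other is where it exits.
Route from (3,1): right 2 to (3,3), up 2 to (1,3), left 2 to (1,1), down 1 to (2,1) — 7 moves in all.
Check: all 8 open cells covered.

(3,1) - (3,2) - (3,3) - (2,3) - (1,3) - (1,2) - (1,1) - (2,1)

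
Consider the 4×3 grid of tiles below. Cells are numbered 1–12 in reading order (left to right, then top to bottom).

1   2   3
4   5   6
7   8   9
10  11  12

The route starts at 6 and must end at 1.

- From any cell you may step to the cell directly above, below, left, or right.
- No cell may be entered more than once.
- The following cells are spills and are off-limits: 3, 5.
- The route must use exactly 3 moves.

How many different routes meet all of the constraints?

0

Need simple routes of exactly 3 moves from 6 to 1 (Manhattan distance 3, so 0 moves are spent on a detour and 0 undoing it).
No route satisfies every constraint, so the count is 0.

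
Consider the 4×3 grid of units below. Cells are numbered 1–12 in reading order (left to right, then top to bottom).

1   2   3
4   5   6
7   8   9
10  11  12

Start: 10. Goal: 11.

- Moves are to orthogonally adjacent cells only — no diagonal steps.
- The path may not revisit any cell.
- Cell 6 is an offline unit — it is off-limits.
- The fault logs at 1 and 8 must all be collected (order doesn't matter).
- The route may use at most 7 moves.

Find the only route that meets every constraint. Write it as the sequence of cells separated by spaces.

The budget equals the shortest possible length, so every move has to be on a shortest route through the required cells.
Route from 10: 3× up (reaching 1), right to 2, 3× down (reaching 11) — 7 moves in all.
Check: all required cells visited; 7 ≤ 7 moves.

10 7 4 1 2 5 8 11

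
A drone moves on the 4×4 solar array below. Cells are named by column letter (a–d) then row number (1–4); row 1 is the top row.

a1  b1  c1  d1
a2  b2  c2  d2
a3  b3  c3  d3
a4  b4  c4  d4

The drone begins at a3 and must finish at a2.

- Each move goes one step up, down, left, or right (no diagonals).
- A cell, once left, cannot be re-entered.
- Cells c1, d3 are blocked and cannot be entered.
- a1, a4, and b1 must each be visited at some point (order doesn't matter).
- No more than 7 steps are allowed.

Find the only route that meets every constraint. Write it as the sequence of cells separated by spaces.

The budget equals the shortest possible length, so every move has to be on a shortest route through the required cells.
Route from a3: down 1 to a4, right 1 to b4, up 3 to b1, left 1 to a1, down 1 to a2 — 7 moves in all.
Check: all required cells visited; 7 ≤ 7 moves.

a3 a4 b4 b3 b2 b1 a1 a2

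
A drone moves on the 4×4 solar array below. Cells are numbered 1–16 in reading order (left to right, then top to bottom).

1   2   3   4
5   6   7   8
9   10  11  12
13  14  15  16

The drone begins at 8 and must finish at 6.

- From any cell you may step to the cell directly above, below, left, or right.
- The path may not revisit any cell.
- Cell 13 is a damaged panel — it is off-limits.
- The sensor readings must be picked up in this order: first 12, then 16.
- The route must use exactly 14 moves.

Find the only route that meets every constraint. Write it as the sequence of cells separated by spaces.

The waypoints must appear in the order 12, 16, with no cell reused.
Route from 8: up 1 to 4, left 1 to 3, down 2 to 11, right 1 to 12, down 1 to 16, left 2 to 14, up 1 to 10, left 1 to 9, up 2 to 1, right 1 to 2, down 1 to 6 — 14 moves in all.
Check: order respected (12 at step 5, 16 at step 6); 14 moves as required.

8 4 3 7 11 12 16 15 14 10 9 5 1 2 6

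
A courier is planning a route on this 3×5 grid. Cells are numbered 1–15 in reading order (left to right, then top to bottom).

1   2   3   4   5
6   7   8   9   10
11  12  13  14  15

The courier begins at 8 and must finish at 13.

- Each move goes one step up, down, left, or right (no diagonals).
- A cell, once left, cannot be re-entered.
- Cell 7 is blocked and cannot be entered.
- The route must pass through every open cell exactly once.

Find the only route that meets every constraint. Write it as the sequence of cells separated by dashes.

8 - 9 - 14 - 15 - 10 - 5 - 4 - 3 - 2 - 1 - 6 - 11 - 12 - 13

Need to visit all 14 open cells exactly once, starting at 8 and ending at 13.
Cell 11 has only two open neighbours (6 and 12), so the path must pass straight through it: one of those is the cell it's entered from and the other is where it exits.
Route from 8: right to 9, down to 14, right to 15, 2× up (reaching 5), 4× left (reaching 1), 2× down (reaching 11), 2× right (reaching 13) — 13 moves in all.
Check: all 14 open cells covered.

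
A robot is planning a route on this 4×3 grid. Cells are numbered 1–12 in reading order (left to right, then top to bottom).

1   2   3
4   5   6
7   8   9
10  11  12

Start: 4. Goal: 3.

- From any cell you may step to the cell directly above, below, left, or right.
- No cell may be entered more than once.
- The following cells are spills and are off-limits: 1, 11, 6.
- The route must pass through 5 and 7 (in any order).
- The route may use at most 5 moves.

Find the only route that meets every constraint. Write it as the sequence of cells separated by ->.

Any route must reach 5 and 7 and still end at 3 within 5 moves, so the order of the required stops is forced.
Route from 4: down to 7, right to 8, 2× up (reaching 2), right to 3 — 5 moves in all.
Check: all required cells visited; 5 ≤ 5 moves.

4 -> 7 -> 8 -> 5 -> 2 -> 3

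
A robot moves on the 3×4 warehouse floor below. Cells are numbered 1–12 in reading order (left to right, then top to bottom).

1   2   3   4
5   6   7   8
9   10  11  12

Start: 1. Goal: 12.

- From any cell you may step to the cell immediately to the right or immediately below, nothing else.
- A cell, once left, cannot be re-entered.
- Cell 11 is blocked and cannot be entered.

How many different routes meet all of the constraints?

4

A right/down-only route from 1 to 12 makes exactly 2 down-moves and 3 right-moves in some order.
With no other constraints that would be C(5,2) = 10 routes.
Subtract routes through each blocked cell (inclusion–exclusion for overlaps): − through 11: 6 → 4.
That gives 4 routes.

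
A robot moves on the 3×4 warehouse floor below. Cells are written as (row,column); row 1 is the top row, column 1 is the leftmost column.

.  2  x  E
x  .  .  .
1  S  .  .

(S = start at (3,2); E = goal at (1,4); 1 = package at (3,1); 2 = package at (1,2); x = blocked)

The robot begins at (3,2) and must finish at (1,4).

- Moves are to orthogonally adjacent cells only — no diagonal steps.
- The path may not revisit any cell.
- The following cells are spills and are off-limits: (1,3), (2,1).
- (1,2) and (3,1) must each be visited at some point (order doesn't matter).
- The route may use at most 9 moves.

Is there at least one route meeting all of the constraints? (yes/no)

no

(3,1) must be visited but has only one open neighbour ((3,2)), and it is neither the start nor the goal — the route would have to enter and leave through (3,2), re-entering it.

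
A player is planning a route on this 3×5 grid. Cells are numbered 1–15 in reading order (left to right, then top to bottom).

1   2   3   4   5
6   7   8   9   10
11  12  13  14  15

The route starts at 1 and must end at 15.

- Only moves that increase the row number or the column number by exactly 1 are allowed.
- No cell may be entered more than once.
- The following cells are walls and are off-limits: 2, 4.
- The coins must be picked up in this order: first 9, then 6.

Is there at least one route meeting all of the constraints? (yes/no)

6 lies to the left of 9, so going from 9 to 6 would need a leftward move — but moves only go right/down, so 9 cannot be visited before 6.

no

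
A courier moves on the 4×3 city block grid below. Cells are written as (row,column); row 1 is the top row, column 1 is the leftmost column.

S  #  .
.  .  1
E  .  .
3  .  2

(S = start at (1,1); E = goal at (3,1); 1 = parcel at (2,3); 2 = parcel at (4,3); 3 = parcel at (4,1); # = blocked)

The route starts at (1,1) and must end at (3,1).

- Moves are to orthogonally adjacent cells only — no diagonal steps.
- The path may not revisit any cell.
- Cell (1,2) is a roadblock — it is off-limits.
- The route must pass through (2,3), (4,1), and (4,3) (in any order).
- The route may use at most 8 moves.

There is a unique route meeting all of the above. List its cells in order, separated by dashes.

(1,1) - (2,1) - (2,2) - (2,3) - (3,3) - (4,3) - (4,2) - (4,1) - (3,1)

The 8-move cap with required stops at (2,3), (4,1), (4,3) leaves no slack for detours.
Route from (1,1): down 1 to (2,1), right 2 to (2,3), down 2 to (4,3), left 2 to (4,1), up 1 to (3,1) — 8 moves in all.
Check: all required cells visited; 8 ≤ 8 moves.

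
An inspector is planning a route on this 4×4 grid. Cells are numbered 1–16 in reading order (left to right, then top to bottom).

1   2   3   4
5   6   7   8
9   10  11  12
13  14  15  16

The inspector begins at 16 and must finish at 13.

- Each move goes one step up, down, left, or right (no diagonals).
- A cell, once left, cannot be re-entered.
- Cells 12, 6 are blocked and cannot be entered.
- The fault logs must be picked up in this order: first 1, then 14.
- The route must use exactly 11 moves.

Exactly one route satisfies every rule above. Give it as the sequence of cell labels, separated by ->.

The waypoints must appear in the order 1, 14, with no cell reused.
Route from 16: left 1 to 15, up 3 to 3, left 2 to 1, down 2 to 9, right 1 to 10, down 1 to 14, left 1 to 13 — 11 moves in all.
Check: order respected (1 at step 6, 14 at step 10); 11 moves as required.

16 -> 15 -> 11 -> 7 -> 3 -> 2 -> 1 -> 5 -> 9 -> 10 -> 14 -> 13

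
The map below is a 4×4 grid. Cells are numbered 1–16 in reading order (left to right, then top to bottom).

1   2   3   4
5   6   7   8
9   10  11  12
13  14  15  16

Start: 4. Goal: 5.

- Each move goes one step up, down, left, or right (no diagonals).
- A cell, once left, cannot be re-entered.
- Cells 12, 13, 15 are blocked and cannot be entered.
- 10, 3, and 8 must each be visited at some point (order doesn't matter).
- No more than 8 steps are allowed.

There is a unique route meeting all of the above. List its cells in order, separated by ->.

4 -> 8 -> 7 -> 3 -> 2 -> 6 -> 10 -> 9 -> 5

The budget equals the shortest possible length, so every move has to be on a shortest route through the required cells.
Route from 4: down 1 to 8, left 1 to 7, up 1 to 3, left 1 to 2, down 2 to 10, left 1 to 9, up 1 to 5 — 8 moves in all.
Check: all required cells visited; 8 ≤ 8 moves.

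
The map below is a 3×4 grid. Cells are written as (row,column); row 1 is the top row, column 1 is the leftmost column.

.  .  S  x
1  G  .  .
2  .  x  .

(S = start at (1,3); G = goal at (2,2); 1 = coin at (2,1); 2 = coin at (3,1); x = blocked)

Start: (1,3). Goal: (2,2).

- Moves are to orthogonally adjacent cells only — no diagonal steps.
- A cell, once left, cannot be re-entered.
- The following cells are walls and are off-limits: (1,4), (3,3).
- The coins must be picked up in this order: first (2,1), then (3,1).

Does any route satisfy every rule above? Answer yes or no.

One route that works: (1,3) → (1,2) → (1,1) → (2,1) → (3,1) → (3,2) → (2,2).

yes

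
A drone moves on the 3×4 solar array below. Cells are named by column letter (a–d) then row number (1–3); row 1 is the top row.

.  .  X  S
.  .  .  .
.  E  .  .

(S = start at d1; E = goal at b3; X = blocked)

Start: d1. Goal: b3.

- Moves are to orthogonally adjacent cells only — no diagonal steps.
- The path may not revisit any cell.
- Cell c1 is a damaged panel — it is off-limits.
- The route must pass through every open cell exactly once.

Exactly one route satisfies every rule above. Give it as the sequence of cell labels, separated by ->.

Need to visit all 11 open cells exactly once, starting at d1 and ending at b3.
Cell b1 has only two open neighbours (b2 and a1), so the path must pass straight through it: one of those is the cell it's entered from and the other is where it exits.
Route from d1: down 2 to d3, left 1 to c3, up 1 to c2, left 1 to b2, up 1 to b1, left 1 to a1, down 2 to a3, right 1 to b3 — 10 moves in all.
Check: all 11 open cells covered.

d1 -> d2 -> d3 -> c3 -> c2 -> b2 -> b1 -> a1 -> a2 -> a3 -> b3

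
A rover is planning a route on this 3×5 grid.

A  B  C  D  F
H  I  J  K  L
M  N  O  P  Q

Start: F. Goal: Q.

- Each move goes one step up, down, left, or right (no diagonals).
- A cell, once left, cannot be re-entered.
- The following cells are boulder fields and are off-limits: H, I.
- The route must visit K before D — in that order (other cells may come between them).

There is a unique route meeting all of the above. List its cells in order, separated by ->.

The waypoints must appear in the order K, D, with no cell reused.
Route from F: down to L, left to K, up to D, left to C, 2× down (reaching O), 2× right (reaching Q) — 8 moves in all.
Check: order respected (K at step 2, D at step 3).

F -> L -> K -> D -> C -> J -> O -> P -> Q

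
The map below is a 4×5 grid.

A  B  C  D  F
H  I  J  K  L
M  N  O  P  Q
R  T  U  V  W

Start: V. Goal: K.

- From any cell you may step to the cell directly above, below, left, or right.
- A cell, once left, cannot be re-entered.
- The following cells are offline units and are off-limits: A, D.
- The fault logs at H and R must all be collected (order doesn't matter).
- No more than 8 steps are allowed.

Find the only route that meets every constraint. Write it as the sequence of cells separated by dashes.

V - U - T - R - M - H - I - J - K

Any route must reach H and R and still end at K within 8 moves, so the order of the required stops is forced.
Route from V: left 3 to R, up 2 to H, right 3 to K — 8 moves in all.
Check: all required cells visited; 8 ≤ 8 moves.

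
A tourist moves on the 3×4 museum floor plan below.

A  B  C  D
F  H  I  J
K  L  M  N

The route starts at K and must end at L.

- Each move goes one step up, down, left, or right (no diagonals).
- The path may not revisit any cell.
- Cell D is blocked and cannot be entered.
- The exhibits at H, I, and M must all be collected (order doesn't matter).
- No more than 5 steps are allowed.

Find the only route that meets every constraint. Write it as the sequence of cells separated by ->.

K -> F -> H -> I -> M -> L

The 5-move cap with required stops at H, I, M leaves no slack for detours.
Route from K: up to F, 2× right (reaching I), down to M, left to L — 5 moves in all.
Check: all required cells visited; 5 ≤ 5 moves.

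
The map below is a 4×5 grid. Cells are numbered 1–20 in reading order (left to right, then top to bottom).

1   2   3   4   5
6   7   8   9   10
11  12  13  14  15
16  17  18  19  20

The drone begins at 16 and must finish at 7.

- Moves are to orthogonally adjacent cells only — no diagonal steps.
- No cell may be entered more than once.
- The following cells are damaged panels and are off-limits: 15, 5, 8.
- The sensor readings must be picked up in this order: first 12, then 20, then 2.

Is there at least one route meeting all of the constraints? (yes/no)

no

20 must be visited but has only one open neighbour (19), and it is neither the start nor the goal — the route would have to enter and leave through 19, re-entering it.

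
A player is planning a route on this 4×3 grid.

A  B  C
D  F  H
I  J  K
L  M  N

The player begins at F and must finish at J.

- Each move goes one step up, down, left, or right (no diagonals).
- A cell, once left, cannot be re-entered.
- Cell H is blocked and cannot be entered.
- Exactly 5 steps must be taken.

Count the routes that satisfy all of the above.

2

Need simple routes of exactly 5 moves from F to J (Manhattan distance 1, so 2 moves are spent on a detour and 2 undoing it).
Enumerating: F B A D I J | F D I L M J.
That gives 2 routes.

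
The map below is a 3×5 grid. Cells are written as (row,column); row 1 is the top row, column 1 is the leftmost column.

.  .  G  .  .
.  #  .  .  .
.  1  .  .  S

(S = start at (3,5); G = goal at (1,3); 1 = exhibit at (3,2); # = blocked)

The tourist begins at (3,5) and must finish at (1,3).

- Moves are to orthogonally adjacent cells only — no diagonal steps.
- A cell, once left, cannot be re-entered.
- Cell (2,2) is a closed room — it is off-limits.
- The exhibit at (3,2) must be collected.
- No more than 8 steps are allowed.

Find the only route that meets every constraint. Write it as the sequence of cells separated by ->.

(3,5) -> (3,4) -> (3,3) -> (3,2) -> (3,1) -> (2,1) -> (1,1) -> (1,2) -> (1,3)

The budget equals the shortest possible length, so every move has to be on a shortest route through the required cells.
Route from (3,5): left 4 to (3,1), up 2 to (1,1), right 2 to (1,3) — 8 moves in all.
Check: all required cells visited; 8 ≤ 8 moves.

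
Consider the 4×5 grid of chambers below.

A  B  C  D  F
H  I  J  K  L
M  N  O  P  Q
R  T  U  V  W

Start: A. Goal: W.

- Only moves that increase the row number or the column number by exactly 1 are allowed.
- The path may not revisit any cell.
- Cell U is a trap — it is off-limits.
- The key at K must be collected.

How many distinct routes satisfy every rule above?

A right/down-only route from A to W makes exactly 3 down-moves and 4 right-moves in some order.
With no other constraints that would be C(7,3) = 35 routes.
Split at K and multiply the segment counts (each segment already excludes blocked cells): A→K: 4; K→W: 3; product = 12.
That gives 12 routes.

12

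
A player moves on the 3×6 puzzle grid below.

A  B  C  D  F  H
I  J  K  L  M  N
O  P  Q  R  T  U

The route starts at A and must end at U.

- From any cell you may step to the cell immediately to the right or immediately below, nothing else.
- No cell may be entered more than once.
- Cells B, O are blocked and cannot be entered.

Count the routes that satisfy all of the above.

A right/down-only route from A to U makes exactly 2 down-moves and 5 right-moves in some order.
With no other constraints that would be C(7,2) = 21 routes.
Subtract routes through each blocked cell (inclusion–exclusion for overlaps): − through B: 15 − through O: 1 → 5.
That gives 5 routes.

5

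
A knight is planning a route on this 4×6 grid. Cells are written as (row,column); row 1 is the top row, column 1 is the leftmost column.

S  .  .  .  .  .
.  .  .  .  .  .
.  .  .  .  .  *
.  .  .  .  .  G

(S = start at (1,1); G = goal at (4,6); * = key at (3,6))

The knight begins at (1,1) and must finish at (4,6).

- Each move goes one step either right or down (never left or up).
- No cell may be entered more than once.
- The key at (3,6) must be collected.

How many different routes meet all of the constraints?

21

A right/down-only route from (1,1) to (4,6) makes exactly 3 down-moves and 5 right-moves in some order.
With no other constraints that would be C(8,3) = 56 routes.
Split at (3,6) and multiply the segment counts: (1,1)→(3,6): 21; (3,6)→(4,6): 1; product = 21.
That gives 21 routes.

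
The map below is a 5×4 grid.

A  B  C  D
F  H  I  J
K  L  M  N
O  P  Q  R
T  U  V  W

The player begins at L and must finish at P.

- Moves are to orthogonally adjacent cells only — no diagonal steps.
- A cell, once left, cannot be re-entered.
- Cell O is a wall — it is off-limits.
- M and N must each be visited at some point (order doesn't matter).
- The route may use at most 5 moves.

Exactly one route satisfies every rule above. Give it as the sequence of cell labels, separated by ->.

Any route must reach M and N and still end at P within 5 moves, so the order of the required stops is forced.
Route from L: right 2 to N, down 1 to R, left 2 to P — 5 moves in all.
Check: all required cells visited; 5 ≤ 5 moves.

L -> M -> N -> R -> Q -> P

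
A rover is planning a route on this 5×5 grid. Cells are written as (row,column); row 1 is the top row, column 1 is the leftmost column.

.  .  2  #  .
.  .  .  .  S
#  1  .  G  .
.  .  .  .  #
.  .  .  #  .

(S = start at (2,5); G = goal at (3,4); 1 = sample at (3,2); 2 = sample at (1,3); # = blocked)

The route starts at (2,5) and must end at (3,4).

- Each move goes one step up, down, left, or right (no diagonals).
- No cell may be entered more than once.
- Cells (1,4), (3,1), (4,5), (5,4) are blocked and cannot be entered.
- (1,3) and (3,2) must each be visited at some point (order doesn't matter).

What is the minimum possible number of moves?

Any route passes through (1,3) and (3,2) in some order between (2,5) and (3,4). Summing Manhattan distances along each leg and taking the cheapest ordering ((2,5) → (1,3) → (3,2) → (3,4)) gives a lower bound of 3 + 3 + 2 = 8 moves.
A route of 8 moves achieves this: (2,5) → (2,4) → (2,3) → (1,3) → (1,2) → (2,2) → (3,2) → (3,3) → (3,4).
Since 8 matches the lower bound, it is optimal.

8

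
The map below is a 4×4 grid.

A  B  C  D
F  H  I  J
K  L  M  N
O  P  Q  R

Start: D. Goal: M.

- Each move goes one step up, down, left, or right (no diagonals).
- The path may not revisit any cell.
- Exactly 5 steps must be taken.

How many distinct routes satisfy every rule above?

Need simple routes of exactly 5 moves from D to M (Manhattan distance 3, so 1 moves are spent on a detour and 1 undoing it).
Enumerating: D J N R Q M | D J I H L M | D C I H L M | D C I J N M | D C B H L M | D C B H I M.
That gives 6 routes.

6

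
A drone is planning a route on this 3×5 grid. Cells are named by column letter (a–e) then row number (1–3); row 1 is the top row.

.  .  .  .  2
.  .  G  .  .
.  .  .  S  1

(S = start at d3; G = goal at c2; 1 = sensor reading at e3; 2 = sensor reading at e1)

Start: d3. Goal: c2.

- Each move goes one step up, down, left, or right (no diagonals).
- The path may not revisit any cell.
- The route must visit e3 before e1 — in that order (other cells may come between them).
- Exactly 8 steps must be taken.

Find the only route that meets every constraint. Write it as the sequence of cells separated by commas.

d3, e3, e2, e1, d1, c1, b1, b2, c2

The waypoints must appear in the order e3, e1, with no cell reused.
Route from d3: right 1 to e3, up 2 to e1, left 3 to b1, down 1 to b2, right 1 to c2 — 8 moves in all.
Check: order respected (1 at step 1, 2 at step 3); 8 moves as required.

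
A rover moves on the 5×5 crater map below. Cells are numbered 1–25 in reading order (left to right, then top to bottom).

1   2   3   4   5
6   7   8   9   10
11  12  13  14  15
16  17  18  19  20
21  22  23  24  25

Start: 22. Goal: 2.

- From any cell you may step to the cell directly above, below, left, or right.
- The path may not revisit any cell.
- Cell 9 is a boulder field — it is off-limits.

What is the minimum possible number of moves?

The Manhattan distance from 22 to 2 is |5−1| + |2−2| = 4, so at least 4 moves are needed.
A route of 4 moves achieves this: 22 → 17 → 12 → 7 → 2.
Since 4 matches the lower bound, it is optimal.

4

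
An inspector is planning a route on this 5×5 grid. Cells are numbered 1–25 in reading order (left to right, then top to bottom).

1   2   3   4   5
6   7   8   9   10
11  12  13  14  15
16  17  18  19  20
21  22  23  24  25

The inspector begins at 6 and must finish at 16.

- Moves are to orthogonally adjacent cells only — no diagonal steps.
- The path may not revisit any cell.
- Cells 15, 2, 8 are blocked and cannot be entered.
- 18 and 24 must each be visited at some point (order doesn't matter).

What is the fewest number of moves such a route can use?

Any route passes through 18 and 24 in some order between 6 and 16. Summing Manhattan distances along each leg and taking the cheapest ordering (6 → 24 → 18 → 16) gives a lower bound of 6 + 2 + 2 = 10 moves.
A route of 10 moves achieves this: 6 → 11 → 12 → 17 → 18 → 19 → 24 → 23 → 22 → 21 → 16.
Since 10 matches the lower bound, it is optimal.

10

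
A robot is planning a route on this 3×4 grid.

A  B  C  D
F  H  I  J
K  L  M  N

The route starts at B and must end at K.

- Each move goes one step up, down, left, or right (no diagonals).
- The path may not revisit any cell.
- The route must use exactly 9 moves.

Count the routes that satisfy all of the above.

Need simple routes of exactly 9 moves from B to K (Manhattan distance 3, so 3 moves are spent on a detour and 3 undoing it).
Enumerating: B H I C D J N M L K | B A F H I J N M L K | B C I J N M L H F K | B C D J N M I H L K | B C D J N M I H F K | B C D J N M L H F K | B C D J I M L H F K.
That gives 7 routes.

7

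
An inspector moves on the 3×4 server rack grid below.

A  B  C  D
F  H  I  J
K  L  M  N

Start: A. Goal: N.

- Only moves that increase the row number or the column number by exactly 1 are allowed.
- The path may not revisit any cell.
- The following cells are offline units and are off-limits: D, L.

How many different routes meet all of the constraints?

A right/down-only route from A to N makes exactly 2 down-moves and 3 right-moves in some order.
With no other constraints that would be C(5,2) = 10 routes.
Subtract routes through each blocked cell (inclusion–exclusion for overlaps): − through D: 1 − through L: 3 → 6.
That gives 6 routes.

6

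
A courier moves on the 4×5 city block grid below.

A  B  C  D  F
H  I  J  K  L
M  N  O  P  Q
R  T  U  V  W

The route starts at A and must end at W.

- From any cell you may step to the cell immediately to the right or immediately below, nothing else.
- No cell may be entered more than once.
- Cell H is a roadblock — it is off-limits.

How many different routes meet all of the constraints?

20

A right/down-only route from A to W makes exactly 3 down-moves and 4 right-moves in some order.
With no other constraints that would be C(7,3) = 35 routes.
Subtract routes through each blocked cell (inclusion–exclusion for overlaps): − through H: 15 → 20.
That gives 20 routes.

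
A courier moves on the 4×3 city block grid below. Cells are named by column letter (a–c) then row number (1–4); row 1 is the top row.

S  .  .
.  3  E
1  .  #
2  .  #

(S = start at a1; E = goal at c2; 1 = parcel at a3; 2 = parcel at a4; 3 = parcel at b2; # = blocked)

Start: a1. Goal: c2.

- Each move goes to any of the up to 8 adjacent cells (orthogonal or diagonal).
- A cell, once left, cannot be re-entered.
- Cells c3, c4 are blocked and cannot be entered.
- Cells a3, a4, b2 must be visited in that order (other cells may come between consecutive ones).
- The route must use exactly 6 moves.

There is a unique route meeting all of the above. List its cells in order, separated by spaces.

The waypoints must appear in the order a3, a4, b2, with no cell reused.
Route from a1: 3× down (reaching a4), up-right to b3, up to b2, right to c2 — 6 moves in all.
Check: order respected (1 at step 2, 2 at step 3, 3 at step 5); 6 moves as required.

a1 a2 a3 a4 b3 b2 c2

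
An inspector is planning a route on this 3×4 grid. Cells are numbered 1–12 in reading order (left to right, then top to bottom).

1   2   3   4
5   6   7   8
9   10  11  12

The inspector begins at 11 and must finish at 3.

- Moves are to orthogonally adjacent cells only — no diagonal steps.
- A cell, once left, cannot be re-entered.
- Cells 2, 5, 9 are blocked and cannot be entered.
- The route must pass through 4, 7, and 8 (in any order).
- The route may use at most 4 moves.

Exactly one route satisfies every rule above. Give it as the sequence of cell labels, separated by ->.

The budget equals the shortest possible length, so every move has to be on a shortest route through the required cells.
Route from 11: up 1 to 7, right 1 to 8, up 1 to 4, left 1 to 3 — 4 moves in all.
Check: all required cells visited; 4 ≤ 4 moves.

11 -> 7 -> 8 -> 4 -> 3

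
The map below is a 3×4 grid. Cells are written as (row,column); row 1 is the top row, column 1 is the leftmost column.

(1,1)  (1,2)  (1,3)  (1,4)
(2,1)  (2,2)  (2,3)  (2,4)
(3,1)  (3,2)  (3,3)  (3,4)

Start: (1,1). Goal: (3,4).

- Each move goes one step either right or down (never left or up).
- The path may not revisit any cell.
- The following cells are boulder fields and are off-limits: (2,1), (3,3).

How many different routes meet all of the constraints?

3

A right/down-only route from (1,1) to (3,4) makes exactly 2 down-moves and 3 right-moves in some order.
With no other constraints that would be C(5,2) = 10 routes.
Subtract routes through each blocked cell (inclusion–exclusion for overlaps): − through (2,1): 4 − through (3,3): 6 + through (2,1)&(3,3): 3 → 3.
That gives 3 routes.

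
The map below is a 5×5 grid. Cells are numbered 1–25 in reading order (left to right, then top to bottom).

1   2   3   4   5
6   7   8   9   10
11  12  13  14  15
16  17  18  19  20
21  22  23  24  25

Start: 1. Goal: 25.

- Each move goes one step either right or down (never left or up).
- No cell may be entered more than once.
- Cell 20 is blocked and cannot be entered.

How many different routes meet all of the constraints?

35

A right/down-only route from 1 to 25 makes exactly 4 down-moves and 4 right-moves in some order.
With no other constraints that would be C(8,4) = 70 routes.
Subtract routes through each blocked cell (inclusion–exclusion for overlaps): − through 20: 35 → 35.
That gives 35 routes.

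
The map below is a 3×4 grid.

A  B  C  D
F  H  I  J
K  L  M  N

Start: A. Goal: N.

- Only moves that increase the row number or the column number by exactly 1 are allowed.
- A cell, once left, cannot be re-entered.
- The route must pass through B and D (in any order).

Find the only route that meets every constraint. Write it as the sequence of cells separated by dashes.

Moves only go right or down, so the column and row indices never decrease.
Route from A: 3× right (reaching D), 2× down (reaching N) — 5 moves in all.
Check: all required cells visited.

A - B - C - D - J - N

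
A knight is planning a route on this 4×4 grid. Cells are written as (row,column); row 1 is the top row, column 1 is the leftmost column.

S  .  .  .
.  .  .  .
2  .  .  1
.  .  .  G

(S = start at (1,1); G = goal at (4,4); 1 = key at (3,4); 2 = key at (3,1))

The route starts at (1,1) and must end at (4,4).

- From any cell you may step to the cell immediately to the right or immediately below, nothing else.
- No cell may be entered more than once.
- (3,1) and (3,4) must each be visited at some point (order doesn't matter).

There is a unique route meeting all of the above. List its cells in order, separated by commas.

(1,1), (2,1), (3,1), (3,2), (3,3), (3,4), (4,4)

Moves only go right or down, so the column and row indices never decrease.
Route from (1,1): down 2 to (3,1), right 3 to (3,4), down 1 to (4,4) — 6 moves in all.
Check: all required cells visited.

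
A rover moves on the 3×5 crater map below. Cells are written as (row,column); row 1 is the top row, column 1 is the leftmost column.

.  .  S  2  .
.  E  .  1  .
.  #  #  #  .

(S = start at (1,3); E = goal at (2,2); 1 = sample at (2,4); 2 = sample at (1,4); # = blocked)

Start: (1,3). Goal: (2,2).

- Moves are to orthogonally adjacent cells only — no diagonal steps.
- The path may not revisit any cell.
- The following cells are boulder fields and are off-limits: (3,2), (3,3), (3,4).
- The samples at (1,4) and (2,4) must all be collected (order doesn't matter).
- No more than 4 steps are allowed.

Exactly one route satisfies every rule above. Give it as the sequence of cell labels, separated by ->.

(1,3) -> (1,4) -> (2,4) -> (2,3) -> (2,2)

The 4-move cap with required stops at (1,4), (2,4) leaves no slack for detours.
Route from (1,3): right to (1,4), down to (2,4), 2× left (reaching (2,2)) — 4 moves in all.
Check: all required cells visited; 4 ≤ 4 moves.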